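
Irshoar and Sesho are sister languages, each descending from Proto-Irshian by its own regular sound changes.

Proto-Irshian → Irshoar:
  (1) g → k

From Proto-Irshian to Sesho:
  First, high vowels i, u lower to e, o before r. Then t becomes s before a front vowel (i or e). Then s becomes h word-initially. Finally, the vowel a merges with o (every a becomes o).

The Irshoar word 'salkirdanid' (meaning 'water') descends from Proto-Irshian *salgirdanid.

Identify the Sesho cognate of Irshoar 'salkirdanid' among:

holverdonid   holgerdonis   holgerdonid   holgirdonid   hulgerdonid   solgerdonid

holgerdonid

Sesho: *salgirdanid
  salgirdanid → salgerdanid   [pre-rhotic lowering]
  salgerdanid (rule 2 does not apply)
  salgerdanid → halgerdanid   [debuccalisation]
  halgerdanid → holgerdonid   [vowel merger]
  giving Sesho holgerdonid.
The other candidates each miss or misapply at least one Sesho change.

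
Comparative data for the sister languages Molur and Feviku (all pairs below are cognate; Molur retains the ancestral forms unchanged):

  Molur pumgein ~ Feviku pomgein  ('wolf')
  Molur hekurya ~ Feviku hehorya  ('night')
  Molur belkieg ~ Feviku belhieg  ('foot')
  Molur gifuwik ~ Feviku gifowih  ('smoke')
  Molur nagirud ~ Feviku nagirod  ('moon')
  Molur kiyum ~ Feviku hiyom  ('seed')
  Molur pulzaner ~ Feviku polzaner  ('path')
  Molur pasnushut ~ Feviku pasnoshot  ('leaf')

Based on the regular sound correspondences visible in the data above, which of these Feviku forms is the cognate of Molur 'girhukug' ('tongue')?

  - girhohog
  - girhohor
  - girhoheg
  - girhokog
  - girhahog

gifuwik ~ gifowih, nagirud ~ nagirod — Molur u corresponds to Feviku o after a consonant, before a consonant other than r, m, n, p, b, f, v.
hekurya ~ hehorya — Molur k corresponds to Feviku h between vowels (before a back vowel).
Applying these to Molur 'girhukug':
  girhukug → girhokug   (u→o after a consonant, before a consonant other than r, m, n, p, b, f, v)
  girhokug → girhohug   (k→h between vowels (before a back vowel))
  girhohug → girhohog   (u→o after a consonant, before a consonant other than r, m, n, p, b, f, v)
So the Feviku cognate is 'girhohog'.

girhohog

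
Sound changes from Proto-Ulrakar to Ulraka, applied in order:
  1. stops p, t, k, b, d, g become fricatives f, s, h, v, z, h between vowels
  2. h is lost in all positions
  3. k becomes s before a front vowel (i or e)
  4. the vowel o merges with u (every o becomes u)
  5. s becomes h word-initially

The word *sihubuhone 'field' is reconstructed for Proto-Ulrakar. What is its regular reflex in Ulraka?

Ulraka: *sihubuhone > sihuvuhone > siuvuone > siuvuune > hiuvuune  (by intervocalic lenition, h-loss, vowel merger, debuccalisation)

hiuvuune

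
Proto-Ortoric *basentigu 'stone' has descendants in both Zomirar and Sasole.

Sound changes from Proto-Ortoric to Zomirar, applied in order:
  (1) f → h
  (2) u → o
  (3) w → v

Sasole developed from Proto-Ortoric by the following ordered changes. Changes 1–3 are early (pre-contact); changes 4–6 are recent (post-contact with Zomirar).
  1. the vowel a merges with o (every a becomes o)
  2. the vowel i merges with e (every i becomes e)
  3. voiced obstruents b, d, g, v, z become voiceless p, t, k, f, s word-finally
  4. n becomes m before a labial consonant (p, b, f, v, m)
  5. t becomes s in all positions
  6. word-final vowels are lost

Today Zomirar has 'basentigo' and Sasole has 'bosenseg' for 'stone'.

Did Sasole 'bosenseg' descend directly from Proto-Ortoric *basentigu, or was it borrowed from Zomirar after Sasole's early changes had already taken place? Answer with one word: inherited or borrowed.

If inherited, *basentigu would pass through all of Sasole's changes:
Sasole: *basentigu > bosentigu > bosentegu > bosensegu > bosenseg  (by vowel merger, vowel merger, unconditioned shift, apocope)
If borrowed from Zomirar 'basentigo' after the early changes, it would undergo only the recent ones:
  rule 4 (nasal place assimilation): no change (basentigo)
  rule 5 (unconditioned shift): basentigo → basensigo
  rule 6 (apocope): basensigo → basensig
  ⇒ as a loan: basensig
Sasole 'bosenseg' matches the inherited outcome exactly, so it is an inherited cognate, not a loan.

inherited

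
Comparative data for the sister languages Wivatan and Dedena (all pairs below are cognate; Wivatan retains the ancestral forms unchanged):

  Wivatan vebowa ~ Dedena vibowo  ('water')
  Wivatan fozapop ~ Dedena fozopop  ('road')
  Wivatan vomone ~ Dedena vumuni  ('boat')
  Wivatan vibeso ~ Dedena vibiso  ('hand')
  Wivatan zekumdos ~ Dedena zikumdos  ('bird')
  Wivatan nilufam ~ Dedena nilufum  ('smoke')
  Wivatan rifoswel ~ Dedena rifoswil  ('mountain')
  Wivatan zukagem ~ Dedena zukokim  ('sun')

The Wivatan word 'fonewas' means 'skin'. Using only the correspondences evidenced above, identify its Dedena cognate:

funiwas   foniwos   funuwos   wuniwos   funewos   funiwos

funiwos

vomone ~ vumuni — Wivatan o corresponds to Dedena u after a consonant, before a nasal.
vibeso ~ vibiso, zekumdos ~ zikumdos — Wivatan e corresponds to Dedena i after a consonant, before a consonant other than r, m, n, p, b, f, v.
zukagem ~ zukokim — Wivatan a corresponds to Dedena o after a consonant, before a consonant other than r, m, n, p, b, f, v.
Applying these to Wivatan 'fonewas':
  fonewas → funewas   (o→u after a consonant, before a nasal)
  funewas → funiwas   (e→i after a consonant, before a consonant other than r, m, n, p, b, f, v)
  funiwas → funiwos   (a→o after a consonant, before a consonant other than r, m, n, p, b, f, v)
So the Dedena cognate is 'funiwos'.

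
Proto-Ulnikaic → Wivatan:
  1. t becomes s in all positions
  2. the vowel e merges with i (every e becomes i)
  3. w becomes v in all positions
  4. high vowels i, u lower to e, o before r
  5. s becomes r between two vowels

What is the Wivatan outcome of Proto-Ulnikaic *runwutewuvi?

Wivatan: *runwutewuvi > runwusewuvi > runwusiwuvi > runvusivuvi > runvurivuvi  (by unconditioned shift, vowel merger, unconditioned shift, rhotacism)

runvurivuvi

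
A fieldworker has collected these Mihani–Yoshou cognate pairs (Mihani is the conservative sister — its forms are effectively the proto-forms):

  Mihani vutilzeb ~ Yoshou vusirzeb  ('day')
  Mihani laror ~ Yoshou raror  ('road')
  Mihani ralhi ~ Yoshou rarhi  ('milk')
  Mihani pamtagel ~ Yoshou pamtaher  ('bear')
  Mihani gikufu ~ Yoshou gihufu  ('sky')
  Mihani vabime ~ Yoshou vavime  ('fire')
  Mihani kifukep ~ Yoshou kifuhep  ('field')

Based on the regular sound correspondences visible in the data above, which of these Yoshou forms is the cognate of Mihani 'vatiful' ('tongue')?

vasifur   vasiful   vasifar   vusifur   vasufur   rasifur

vutilzeb ~ vusirzeb — Mihani t corresponds to Yoshou s between vowels (before a front vowel).
pamtagel ~ pamtaher — Mihani l corresponds to Yoshou r word-finally.
Applying these to Mihani 'vatiful':
  vatiful → vasiful   (t→s between vowels (before a front vowel))
  vasiful → vasifur   (l→r word-finally)
So the Yoshou cognate is 'vasifur'.

vasifur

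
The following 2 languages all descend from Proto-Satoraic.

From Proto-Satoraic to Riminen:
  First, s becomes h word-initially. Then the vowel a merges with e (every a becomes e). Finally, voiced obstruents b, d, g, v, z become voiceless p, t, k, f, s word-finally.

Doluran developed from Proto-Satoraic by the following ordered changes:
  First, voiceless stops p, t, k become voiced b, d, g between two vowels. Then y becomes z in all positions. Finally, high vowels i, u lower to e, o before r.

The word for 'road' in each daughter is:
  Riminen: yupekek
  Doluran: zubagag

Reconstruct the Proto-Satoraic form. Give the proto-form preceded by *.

*yupakag

Position 1: Riminen has y, Doluran has z. Riminen preserves y here (none of its changes turn any other segment into y), so the proto-segment is *y.
Position 6: Riminen has e, Doluran has a. Doluran preserves a here (none of its changes turn any other segment into a), so the proto-segment is *a.
Verify the candidate proto-form against each daughter:
Riminen: *yupakag > yupekeg > yupekek  (by vowel merger, final devoicing)
Doluran: start from *yupakag.
  rule 1 (intervocalic voicing): yupakag → yubagag
  rule 2 (unconditioned shift): yubagag → zubagag
  rule 3: no change — zubagag
  ⇒ Doluran zubagag
*yupakag is the unique common source.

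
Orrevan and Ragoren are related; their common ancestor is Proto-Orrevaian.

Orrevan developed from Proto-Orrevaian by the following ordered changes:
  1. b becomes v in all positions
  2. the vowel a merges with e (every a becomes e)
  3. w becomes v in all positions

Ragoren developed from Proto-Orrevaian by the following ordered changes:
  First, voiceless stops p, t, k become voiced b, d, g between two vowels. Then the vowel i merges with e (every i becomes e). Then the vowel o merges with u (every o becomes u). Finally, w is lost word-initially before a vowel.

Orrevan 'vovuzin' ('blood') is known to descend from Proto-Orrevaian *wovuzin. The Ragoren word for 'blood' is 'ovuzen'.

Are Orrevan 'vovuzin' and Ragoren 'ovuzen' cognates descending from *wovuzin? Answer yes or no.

no

Derive the expected Ragoren reflex of *wovuzin:
Ragoren: *wovuzin > wovuzen > wuvuzen > uvuzen  (by vowel merger, vowel merger, glide loss)
The regular Ragoren reflex would be 'uvuzen', but the attested form is 'ovuzen'. The correspondence is irregular, so they are not cognates (the Ragoren form has a different source).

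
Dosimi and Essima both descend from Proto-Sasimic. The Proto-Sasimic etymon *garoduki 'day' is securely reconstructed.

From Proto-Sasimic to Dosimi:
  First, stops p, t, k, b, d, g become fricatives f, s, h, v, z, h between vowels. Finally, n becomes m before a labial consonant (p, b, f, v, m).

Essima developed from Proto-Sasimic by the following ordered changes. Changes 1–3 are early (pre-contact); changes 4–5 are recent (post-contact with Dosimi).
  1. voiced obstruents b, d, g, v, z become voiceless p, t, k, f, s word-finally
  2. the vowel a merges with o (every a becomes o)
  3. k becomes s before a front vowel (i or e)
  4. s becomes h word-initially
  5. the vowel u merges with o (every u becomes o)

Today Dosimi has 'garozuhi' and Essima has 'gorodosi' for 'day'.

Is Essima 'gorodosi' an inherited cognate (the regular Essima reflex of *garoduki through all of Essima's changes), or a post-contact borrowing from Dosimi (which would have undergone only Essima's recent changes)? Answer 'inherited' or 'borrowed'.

If inherited, *garoduki would pass through all of Essima's changes:
Essima: *garoduki
  garoduki (rule 1 does not apply)
  garoduki → goroduki   [vowel merger]
  goroduki → gorodusi   [palatalisation]
  gorodusi (rule 4 does not apply)
  gorodusi → gorodosi   [vowel merger]
  giving Essima gorodosi.
If borrowed from Dosimi 'garozuhi' after the early changes, it would undergo only the recent ones:
  rule 4 (debuccalisation): no change (garozuhi)
  rule 5 (vowel merger): garozuhi → garozohi
  ⇒ as a loan: garozohi
Essima 'gorodosi' matches the inherited outcome exactly, so it is an inherited cognate, not a loan.

inherited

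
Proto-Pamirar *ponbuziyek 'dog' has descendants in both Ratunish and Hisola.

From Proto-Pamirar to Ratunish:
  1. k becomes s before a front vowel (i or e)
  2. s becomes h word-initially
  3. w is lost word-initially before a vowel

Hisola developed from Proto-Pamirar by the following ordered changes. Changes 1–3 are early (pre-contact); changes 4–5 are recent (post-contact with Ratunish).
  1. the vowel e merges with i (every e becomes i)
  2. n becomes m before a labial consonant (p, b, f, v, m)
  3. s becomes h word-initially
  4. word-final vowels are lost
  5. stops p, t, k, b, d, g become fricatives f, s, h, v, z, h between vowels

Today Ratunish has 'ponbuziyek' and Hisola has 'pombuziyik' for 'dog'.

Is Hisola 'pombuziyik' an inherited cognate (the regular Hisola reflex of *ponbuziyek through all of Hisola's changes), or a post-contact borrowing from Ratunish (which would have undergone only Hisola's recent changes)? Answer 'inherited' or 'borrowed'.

If inherited, *ponbuziyek would pass through all of Hisola's changes:
Hisola: start from *ponbuziyek.
  rule 1 (vowel merger): ponbuziyek → ponbuziyik
  rule 2 (nasal place assimilation): ponbuziyik → pombuziyik
  rule 3: no change — pombuziyik
  rule 4: no change — pombuziyik
  rule 5: no change — pombuziyik
  ⇒ Hisola pombuziyik
If borrowed from Ratunish 'ponbuziyek' after the early changes, it would undergo only the recent ones:
  rule 4 (apocope): no change (ponbuziyek)
  rule 5 (intervocalic lenition): no change (ponbuziyek)
  ⇒ as a loan: ponbuziyek
Hisola 'pombuziyik' matches the inherited outcome exactly, so it is an inherited cognate, not a loan.

inherited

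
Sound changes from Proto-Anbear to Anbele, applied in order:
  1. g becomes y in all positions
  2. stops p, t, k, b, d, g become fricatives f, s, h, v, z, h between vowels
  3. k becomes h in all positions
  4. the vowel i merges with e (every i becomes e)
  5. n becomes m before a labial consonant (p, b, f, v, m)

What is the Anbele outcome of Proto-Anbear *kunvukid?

Anbele: start from *kunvukid.
  rule 1: no change — kunvukid
  rule 2 (intervocalic lenition): kunvukid → kunvuhid
  rule 3 (unconditioned shift): kunvuhid → hunvuhid
  rule 4 (vowel merger): hunvuhid → hunvuhed
  rule 5 (nasal place assimilation): hunvuhed → humvuhed
  ⇒ Anbele humvuhed

humvuhed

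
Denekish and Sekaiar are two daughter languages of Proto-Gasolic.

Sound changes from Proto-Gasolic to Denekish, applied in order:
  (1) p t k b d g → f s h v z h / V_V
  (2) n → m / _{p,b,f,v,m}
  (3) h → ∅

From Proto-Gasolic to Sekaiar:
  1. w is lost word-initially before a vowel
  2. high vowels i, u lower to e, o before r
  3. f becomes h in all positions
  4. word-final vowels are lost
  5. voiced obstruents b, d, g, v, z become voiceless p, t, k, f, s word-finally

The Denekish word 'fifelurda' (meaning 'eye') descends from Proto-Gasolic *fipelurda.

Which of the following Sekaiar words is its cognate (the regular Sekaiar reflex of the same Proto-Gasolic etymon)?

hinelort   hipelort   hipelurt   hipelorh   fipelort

hipelort

Sekaiar: *fipelurda > fipelorda > hipelorda > hipelord > hipelort  (by pre-rhotic lowering, unconditioned shift, apocope, final devoicing)
Only 'hipelort' matches the regular Sekaiar development of *fipelurda.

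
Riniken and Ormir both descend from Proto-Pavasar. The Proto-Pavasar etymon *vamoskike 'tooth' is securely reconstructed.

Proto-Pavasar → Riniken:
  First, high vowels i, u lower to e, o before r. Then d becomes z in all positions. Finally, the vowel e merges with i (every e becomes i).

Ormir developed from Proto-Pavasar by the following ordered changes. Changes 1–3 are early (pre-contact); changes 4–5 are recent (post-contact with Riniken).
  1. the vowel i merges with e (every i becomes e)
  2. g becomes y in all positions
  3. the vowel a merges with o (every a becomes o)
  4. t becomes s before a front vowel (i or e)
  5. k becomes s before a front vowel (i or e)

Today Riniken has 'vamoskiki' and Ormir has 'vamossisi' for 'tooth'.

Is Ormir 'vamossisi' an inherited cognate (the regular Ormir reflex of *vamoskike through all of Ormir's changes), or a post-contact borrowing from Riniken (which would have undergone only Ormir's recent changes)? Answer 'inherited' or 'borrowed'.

borrowed

If inherited, *vamoskike would pass through all of Ormir's changes:
Ormir: *vamoskike > vamoskeke > vomoskeke > vomossese  (by vowel merger, vowel merger, palatalisation)
If borrowed from Riniken 'vamoskiki' after the early changes, it would undergo only the recent ones:
  rule 4 (palatalisation): no change (vamoskiki)
  rule 5 (palatalisation): vamoskiki → vamossisi
  ⇒ as a loan: vamossisi
Ormir 'vamossisi' matches the loan outcome 'vamossisi', not the inherited 'vomossese' — it skipped the early Ormir changes, so it was borrowed from Riniken.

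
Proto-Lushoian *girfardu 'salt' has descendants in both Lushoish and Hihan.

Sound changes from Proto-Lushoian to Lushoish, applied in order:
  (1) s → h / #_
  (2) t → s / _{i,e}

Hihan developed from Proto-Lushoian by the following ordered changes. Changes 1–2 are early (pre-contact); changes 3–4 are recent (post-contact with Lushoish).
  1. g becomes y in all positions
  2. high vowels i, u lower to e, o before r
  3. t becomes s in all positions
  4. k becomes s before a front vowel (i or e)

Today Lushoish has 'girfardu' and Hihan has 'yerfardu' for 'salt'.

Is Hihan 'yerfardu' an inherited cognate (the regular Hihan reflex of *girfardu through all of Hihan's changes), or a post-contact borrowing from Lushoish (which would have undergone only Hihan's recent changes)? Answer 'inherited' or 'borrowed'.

inherited

If inherited, *girfardu would pass through all of Hihan's changes:
Hihan: *girfardu
  girfardu → yirfardu   [unconditioned shift]
  yirfardu → yerfardu   [pre-rhotic lowering]
  yerfardu (rule 3 does not apply)
  yerfardu (rule 4 does not apply)
  giving Hihan yerfardu.
If borrowed from Lushoish 'girfardu' after the early changes, it would undergo only the recent ones:
  rule 3 (unconditioned shift): no change (girfardu)
  rule 4 (palatalisation): no change (girfardu)
  ⇒ as a loan: girfardu
Hihan 'yerfardu' matches the inherited outcome exactly, so it is an inherited cognate, not a loan.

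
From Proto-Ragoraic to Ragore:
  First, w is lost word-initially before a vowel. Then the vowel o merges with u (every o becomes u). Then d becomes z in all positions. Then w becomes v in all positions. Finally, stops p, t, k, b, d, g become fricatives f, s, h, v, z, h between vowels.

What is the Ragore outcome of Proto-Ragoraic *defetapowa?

zefesafuva

Ragore: *defetapowa > defetapuwa > zefetapuwa > zefetapuva > zefesafuva  (by vowel merger, unconditioned shift, unconditioned shift, intervocalic lenition)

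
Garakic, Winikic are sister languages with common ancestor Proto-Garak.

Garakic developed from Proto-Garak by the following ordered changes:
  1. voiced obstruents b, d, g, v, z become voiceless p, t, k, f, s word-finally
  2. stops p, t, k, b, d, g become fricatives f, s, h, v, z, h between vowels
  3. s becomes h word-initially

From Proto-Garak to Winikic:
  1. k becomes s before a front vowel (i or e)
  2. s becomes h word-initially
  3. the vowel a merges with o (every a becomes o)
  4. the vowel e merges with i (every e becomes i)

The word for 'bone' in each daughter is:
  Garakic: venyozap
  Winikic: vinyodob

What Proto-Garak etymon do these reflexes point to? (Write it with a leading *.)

*venyodab

Position 8: Garakic has p, Winikic has b. Winikic preserves b here (none of its changes turn any other segment into b), so the proto-segment is *b.
Position 7: Garakic has a, Winikic has o. Garakic preserves a here (none of its changes turn any other segment into a), so the proto-segment is *a.
Position 2: Garakic has e, Winikic has i. Garakic preserves e here (none of its changes turn any other segment into e), so the proto-segment is *e.
This points to *venyodab. Verify forward in each daughter:
Garakic: *venyodab
  venyodab → venyodap   [final devoicing]
  venyodap → venyozap   [intervocalic lenition]
  venyozap (rule 3 does not apply)
  giving Garakic venyozap.
Winikic: start from *venyodab.
  rule 1: no change — venyodab
  rule 2: no change — venyodab
  rule 3 (vowel merger): venyodab → venyodob
  rule 4 (vowel merger): venyodob → vinyodob
  ⇒ Winikic vinyodob
*venyodab is the unique common source.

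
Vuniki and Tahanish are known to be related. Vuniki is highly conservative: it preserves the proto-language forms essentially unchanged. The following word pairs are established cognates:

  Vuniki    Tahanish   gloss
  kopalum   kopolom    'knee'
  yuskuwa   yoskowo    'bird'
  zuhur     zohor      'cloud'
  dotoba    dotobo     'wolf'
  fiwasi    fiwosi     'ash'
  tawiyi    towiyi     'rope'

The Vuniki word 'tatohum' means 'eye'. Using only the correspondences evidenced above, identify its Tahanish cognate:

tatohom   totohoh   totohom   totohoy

totohom

kopalum ~ kopolom, fiwasi ~ fiwosi — Vuniki a corresponds to Tahanish o after a consonant, before a consonant other than r, m, n, p, b, f, v.
kopalum ~ kopolom — Vuniki u corresponds to Tahanish o after a consonant, before a nasal.
Applying these to Vuniki 'tatohum':
  tatohum → totohum   (a→o after a consonant, before a consonant other than r, m, n, p, b, f, v)
  totohum → totohom   (u→o after a consonant, before a nasal)
So the Tahanish cognate is 'totohom'.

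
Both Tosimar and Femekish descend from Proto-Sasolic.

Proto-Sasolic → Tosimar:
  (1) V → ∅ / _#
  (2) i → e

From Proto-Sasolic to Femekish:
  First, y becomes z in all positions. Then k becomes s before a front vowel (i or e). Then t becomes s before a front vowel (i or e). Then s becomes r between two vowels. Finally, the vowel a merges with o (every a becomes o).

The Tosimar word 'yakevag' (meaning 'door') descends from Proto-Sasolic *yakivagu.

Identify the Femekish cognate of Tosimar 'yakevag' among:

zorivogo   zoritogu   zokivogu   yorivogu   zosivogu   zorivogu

Femekish: *yakivagu > zakivagu > zasivagu > zarivagu > zorivogu  (by unconditioned shift, palatalisation, rhotacism, vowel merger)

zorivogu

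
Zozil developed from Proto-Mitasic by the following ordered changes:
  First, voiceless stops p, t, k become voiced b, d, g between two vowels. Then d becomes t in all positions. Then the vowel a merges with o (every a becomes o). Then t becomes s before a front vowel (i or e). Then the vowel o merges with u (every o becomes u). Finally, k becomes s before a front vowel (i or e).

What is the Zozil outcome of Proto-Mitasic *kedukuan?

Zozil: *kedukuan
  kedukuan → keduguan   [intervocalic voicing]
  keduguan → ketuguan   [unconditioned shift]
  ketuguan → ketuguon   [vowel merger]
  ketuguon (rule 4 does not apply)
  ketuguon → ketuguun   [vowel merger]
  ketuguun → setuguun   [palatalisation]
  giving Zozil setuguun.

setuguun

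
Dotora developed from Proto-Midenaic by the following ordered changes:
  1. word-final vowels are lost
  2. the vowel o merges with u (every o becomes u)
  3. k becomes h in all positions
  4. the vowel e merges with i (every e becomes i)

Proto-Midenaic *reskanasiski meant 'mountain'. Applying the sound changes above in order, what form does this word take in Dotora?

Dotora: *reskanasiski > reskanasisk > reshanasish > rishanasish  (by apocope, unconditioned shift, vowel merger)

rishanasish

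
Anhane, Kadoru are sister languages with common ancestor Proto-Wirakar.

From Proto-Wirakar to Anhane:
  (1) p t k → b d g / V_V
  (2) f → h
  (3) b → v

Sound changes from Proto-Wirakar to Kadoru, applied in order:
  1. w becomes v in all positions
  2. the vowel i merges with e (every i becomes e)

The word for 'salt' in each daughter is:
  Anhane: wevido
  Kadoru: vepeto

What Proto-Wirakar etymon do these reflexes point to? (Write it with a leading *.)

Position 1: Anhane has w, Kadoru has v. Anhane preserves w here (none of its changes turn any other segment into w), so the proto-segment is *w.
Position 5: Anhane has d, Kadoru has t. Kadoru preserves t here (none of its changes turn any other segment into t), so the proto-segment is *t.
Verify the candidate proto-form against each daughter:
Anhane: *wepito
  wepito → webido   [intervocalic voicing]
  webido (rule 2 does not apply)
  webido → wevido   [unconditioned shift]
  giving Anhane wevido.
Kadoru: *wepito
  wepito → vepito   [unconditioned shift]
  vepito → vepeto   [vowel merger]
  giving Kadoru vepeto.
Only *wepito yields all of Anhane wevido, Kadoru vepeto.

*wepito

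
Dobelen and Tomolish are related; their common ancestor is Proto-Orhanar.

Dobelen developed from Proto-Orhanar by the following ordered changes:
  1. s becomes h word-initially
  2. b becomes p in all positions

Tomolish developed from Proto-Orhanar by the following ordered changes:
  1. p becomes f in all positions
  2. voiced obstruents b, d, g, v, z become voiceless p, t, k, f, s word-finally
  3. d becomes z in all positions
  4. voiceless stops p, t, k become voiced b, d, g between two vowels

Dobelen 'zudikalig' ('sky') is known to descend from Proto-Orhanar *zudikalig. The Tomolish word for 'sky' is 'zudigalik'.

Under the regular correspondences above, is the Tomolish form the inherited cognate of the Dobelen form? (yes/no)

Derive the expected Tomolish reflex of *zudikalig:
Tomolish: start from *zudikalig.
  rule 1: no change — zudikalig
  rule 2 (final devoicing): zudikalig → zudikalik
  rule 3 (unconditioned shift): zudikalik → zuzikalik
  rule 4 (intervocalic voicing): zuzikalik → zuzigalik
  ⇒ Tomolish zuzigalik
The regular Tomolish reflex would be 'zuzigalik', but the attested form is 'zudigalik'. The correspondence is irregular, so they are not cognates (the Tomolish form has a different source).

no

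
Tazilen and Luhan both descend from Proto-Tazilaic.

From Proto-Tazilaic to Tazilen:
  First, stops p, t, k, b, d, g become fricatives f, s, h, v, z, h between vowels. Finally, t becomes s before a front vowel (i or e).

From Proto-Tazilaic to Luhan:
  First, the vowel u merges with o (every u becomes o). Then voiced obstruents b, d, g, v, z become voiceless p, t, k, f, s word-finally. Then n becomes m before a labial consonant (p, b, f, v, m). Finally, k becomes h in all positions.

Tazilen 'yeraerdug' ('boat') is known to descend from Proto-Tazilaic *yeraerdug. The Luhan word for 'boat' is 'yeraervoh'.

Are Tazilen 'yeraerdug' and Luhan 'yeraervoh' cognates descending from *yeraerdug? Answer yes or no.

no

Derive the expected Luhan reflex of *yeraerdug:
Luhan: start from *yeraerdug.
  rule 1 (vowel merger): yeraerdug → yeraerdog
  rule 2 (final devoicing): yeraerdog → yeraerdok
  rule 3: no change — yeraerdok
  rule 4 (unconditioned shift): yeraerdok → yeraerdoh
  ⇒ Luhan yeraerdoh
The regular Luhan reflex would be 'yeraerdoh', but the attested form is 'yeraervoh'. The correspondence is irregular, so they are not cognates (the Luhan form has a different source).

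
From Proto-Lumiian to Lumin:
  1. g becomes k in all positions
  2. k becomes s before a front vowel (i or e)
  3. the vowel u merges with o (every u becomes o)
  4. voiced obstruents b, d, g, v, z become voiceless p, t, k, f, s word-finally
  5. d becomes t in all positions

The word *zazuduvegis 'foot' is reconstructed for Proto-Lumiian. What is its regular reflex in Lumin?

zazotovesis

Lumin: *zazuduvegis
  zazuduvegis → zazuduvekis   [unconditioned shift]
  zazuduvekis → zazuduvesis   [palatalisation]
  zazuduvesis → zazodovesis   [vowel merger]
  zazodovesis (rule 4 does not apply)
  zazodovesis → zazotovesis   [unconditioned shift]
  giving Lumin zazotovesis.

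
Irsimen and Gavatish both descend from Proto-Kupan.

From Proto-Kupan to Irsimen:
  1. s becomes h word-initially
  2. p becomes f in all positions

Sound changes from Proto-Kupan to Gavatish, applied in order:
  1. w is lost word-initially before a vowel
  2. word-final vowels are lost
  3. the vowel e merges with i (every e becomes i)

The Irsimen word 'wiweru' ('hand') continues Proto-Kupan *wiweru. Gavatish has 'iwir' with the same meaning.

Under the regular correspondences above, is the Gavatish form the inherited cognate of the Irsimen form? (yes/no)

yes

Derive the expected Gavatish reflex of *wiweru:
Gavatish: *wiweru > iweru > iwer > iwir  (by glide loss, apocope, vowel merger)
Gavatish 'iwir' matches the regular reflex exactly, so the pair is cognate.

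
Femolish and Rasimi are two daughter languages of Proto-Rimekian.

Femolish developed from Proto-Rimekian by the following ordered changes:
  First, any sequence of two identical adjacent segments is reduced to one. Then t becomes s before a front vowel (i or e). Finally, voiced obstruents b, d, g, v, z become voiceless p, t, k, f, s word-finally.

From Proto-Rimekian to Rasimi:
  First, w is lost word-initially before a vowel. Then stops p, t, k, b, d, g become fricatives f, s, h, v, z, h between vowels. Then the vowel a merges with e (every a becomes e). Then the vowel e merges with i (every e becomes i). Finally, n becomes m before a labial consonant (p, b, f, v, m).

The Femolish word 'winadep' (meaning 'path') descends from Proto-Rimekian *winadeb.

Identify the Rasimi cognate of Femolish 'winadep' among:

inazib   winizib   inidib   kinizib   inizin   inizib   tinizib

inizib

Rasimi: *winadeb > inadeb > inazeb > inezeb > inizib  (by glide loss, intervocalic lenition, vowel merger, vowel merger)
Only 'inizib' matches the regular Rasimi development of *winadeb.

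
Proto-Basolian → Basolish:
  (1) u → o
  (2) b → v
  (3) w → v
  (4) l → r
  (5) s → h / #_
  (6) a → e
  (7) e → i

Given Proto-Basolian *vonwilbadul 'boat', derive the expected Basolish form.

Basolish: *vonwilbadul > vonwilbadol > vonwilvadol > vonvilvadol > vonvirvador > vonvirvedor > vonvirvidor  (by vowel merger, unconditioned shift, unconditioned shift, unconditioned shift, vowel merger, vowel merger)

vonvirvidor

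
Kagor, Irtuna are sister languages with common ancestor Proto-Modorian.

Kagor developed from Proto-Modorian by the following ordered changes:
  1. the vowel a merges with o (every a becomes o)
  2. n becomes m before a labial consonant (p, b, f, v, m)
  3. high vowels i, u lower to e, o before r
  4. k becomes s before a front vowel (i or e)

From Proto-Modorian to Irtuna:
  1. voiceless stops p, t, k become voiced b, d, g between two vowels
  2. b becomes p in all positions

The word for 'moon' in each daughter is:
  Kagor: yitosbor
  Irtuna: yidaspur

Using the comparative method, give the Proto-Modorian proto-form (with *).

Position 3: Kagor has t, Irtuna has d. Kagor preserves t here (none of its changes turn any other segment into t), so the proto-segment is *t.
Position 6: Kagor has b, Irtuna has p. Kagor preserves b here (none of its changes turn any other segment into b), so the proto-segment is *b.
Verify the candidate proto-form against each daughter:
Kagor: *yitasbur
  yitasbur → yitosbur   [vowel merger]
  yitosbur (rule 2 does not apply)
  yitosbur → yitosbor   [pre-rhotic lowering]
  yitosbor (rule 4 does not apply)
  giving Kagor yitosbor.
Irtuna: *yitasbur
  yitasbur → yidasbur   [intervocalic voicing]
  yidasbur → yidaspur   [unconditioned shift]
  giving Irtuna yidaspur.
Only *yitasbur yields all of Kagor yitosbor, Irtuna yidaspur.

*yitasbur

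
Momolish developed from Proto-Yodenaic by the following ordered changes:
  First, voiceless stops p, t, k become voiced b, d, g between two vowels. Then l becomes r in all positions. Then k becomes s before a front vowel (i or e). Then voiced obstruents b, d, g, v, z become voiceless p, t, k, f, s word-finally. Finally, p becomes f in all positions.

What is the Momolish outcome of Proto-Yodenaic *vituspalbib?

vidusfarbif

Momolish: *vituspalbib > viduspalbib > vidusparbib > vidusparbip > vidusfarbif  (by intervocalic voicing, unconditioned shift, final devoicing, unconditioned shift)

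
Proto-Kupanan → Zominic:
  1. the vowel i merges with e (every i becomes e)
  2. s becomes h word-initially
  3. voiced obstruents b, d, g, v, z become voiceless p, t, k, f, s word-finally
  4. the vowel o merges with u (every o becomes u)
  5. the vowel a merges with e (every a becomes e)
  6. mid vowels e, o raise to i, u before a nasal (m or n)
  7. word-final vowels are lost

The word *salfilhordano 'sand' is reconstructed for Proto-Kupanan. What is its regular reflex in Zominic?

helfelhurdin

Zominic: start from *salfilhordano.
  rule 1 (vowel merger): salfilhordano → salfelhordano
  rule 2 (debuccalisation): salfelhordano → halfelhordano
  rule 3: no change — halfelhordano
  rule 4 (vowel merger): halfelhordano → halfelhurdanu
  rule 5 (vowel merger): halfelhurdanu → helfelhurdenu
  rule 6 (pre-nasal raising): helfelhurdenu → helfelhurdinu
  rule 7 (apocope): helfelhurdinu → helfelhurdin
  ⇒ Zominic helfelhurdin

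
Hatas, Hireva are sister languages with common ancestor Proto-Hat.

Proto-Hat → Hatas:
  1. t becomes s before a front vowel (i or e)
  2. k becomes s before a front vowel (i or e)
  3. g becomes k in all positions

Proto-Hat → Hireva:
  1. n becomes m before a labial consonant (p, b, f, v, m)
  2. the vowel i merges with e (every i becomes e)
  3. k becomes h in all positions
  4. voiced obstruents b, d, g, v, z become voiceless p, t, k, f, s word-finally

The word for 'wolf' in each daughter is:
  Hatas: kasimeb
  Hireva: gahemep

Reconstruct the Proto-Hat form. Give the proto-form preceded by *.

Position 7: Hatas has b, Hireva has p. Hatas preserves b here (none of its changes turn any other segment into b), so the proto-segment is *b.
Position 4: Hatas has i, Hireva has e. Hatas preserves i here (none of its changes turn any other segment into i), so the proto-segment is *i.
Position 1: Hatas has k, Hireva has g. Hireva preserves g here (none of its changes turn any other segment into g), so the proto-segment is *g.
Verify the candidate proto-form against each daughter:
Hatas: start from *gakimeb.
  rule 1: no change — gakimeb
  rule 2 (palatalisation): gakimeb → gasimeb
  rule 3 (unconditioned shift): gasimeb → kasimeb
  ⇒ Hatas kasimeb
Hireva: *gakimeb > gakemeb > gahemeb > gahemep  (by vowel merger, unconditioned shift, final devoicing)
Only *gakimeb yields all of Hatas kasimeb, Hireva gahemep.

*gakimeb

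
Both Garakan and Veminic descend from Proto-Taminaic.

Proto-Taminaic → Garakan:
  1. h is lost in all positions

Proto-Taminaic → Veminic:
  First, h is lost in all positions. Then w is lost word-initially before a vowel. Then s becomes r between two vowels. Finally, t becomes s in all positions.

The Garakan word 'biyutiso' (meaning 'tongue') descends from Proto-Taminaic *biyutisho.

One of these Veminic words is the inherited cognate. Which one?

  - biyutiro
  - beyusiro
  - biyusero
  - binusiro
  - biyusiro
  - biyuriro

biyusiro

Veminic: *biyutisho
  biyutisho → biyutiso   [h-loss]
  biyutiso (rule 2 does not apply)
  biyutiso → biyutiro   [rhotacism]
  biyutiro → biyusiro   [unconditioned shift]
  giving Veminic biyusiro.
The other candidates each miss or misapply at least one Veminic change.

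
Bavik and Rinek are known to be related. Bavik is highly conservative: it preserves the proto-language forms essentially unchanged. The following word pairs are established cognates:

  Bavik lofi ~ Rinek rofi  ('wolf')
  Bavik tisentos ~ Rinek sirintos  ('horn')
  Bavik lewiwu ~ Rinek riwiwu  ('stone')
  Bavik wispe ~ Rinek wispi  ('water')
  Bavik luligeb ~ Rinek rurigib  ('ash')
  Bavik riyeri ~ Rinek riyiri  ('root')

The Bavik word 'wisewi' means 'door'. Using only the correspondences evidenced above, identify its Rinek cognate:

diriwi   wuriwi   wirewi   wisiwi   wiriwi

tisentos ~ sirintos — Bavik s corresponds to Rinek r between vowels (before a front vowel).
lewiwu ~ riwiwu — Bavik e corresponds to Rinek i after a consonant, before a consonant other than r, m, n, p, b, f, v.
Applying these to Bavik 'wisewi':
  wisewi → wirewi   (s→r between vowels (before a front vowel))
  wirewi → wiriwi   (e→i after a consonant, before a consonant other than r, m, n, p, b, f, v)
So the Rinek cognate is 'wiriwi'.

wiriwi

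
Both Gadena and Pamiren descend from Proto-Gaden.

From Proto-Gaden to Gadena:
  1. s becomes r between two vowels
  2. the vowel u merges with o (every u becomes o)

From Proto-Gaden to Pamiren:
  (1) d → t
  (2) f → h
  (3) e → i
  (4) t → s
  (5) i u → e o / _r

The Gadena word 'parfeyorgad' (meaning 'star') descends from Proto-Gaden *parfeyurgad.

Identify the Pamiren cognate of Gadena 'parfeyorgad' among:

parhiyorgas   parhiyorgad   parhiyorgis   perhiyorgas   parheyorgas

parhiyorgas

Pamiren: *parfeyurgad > parfeyurgat > parheyurgat > parhiyurgat > parhiyurgas > parhiyorgas  (by unconditioned shift, unconditioned shift, vowel merger, unconditioned shift, pre-rhotic lowering)
The other candidates each miss or misapply at least one Pamiren change.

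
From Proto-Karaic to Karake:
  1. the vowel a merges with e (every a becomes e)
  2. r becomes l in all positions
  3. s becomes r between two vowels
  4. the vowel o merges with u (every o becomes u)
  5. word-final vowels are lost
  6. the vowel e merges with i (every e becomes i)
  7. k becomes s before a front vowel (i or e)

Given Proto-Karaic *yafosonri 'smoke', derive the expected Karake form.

Karake: *yafosonri
  yafosonri → yefosonri   [vowel merger]
  yefosonri → yefosonli   [unconditioned shift]
  yefosonli → yeforonli   [rhotacism]
  yeforonli → yefurunli   [vowel merger]
  yefurunli → yefurunl   [apocope]
  yefurunl → yifurunl   [vowel merger]
  yifurunl (rule 7 does not apply)
  giving Karake yifurunl.

yifurunl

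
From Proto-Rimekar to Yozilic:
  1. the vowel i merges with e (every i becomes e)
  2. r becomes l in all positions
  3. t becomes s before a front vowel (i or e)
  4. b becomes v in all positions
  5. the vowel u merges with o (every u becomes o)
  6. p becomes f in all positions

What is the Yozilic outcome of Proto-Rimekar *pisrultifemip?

Yozilic: *pisrultifemip
  pisrultifemip → pesrultefemep   [vowel merger]
  pesrultefemep → peslultefemep   [unconditioned shift]
  peslultefemep → peslulsefemep   [palatalisation]
  peslulsefemep (rule 4 does not apply)
  peslulsefemep → peslolsefemep   [vowel merger]
  peslolsefemep → feslolsefemef   [unconditioned shift]
  giving Yozilic feslolsefemef.

feslolsefemef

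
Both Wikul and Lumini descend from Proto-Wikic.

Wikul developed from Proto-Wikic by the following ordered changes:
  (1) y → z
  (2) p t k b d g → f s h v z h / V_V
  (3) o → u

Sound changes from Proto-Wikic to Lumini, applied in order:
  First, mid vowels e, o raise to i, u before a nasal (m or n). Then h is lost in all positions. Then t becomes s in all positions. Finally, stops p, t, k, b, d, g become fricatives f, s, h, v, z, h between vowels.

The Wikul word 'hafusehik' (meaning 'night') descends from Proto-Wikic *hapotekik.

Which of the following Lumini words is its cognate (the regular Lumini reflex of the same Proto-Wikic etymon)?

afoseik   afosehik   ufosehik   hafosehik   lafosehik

Lumini: *hapotekik
  hapotekik (rule 1 does not apply)
  hapotekik → apotekik   [h-loss]
  apotekik → aposekik   [unconditioned shift]
  aposekik → afosehik   [intervocalic lenition]
  giving Lumini afosehik.
Only 'afosehik' matches the regular Lumini development of *hapotekik.

afosehik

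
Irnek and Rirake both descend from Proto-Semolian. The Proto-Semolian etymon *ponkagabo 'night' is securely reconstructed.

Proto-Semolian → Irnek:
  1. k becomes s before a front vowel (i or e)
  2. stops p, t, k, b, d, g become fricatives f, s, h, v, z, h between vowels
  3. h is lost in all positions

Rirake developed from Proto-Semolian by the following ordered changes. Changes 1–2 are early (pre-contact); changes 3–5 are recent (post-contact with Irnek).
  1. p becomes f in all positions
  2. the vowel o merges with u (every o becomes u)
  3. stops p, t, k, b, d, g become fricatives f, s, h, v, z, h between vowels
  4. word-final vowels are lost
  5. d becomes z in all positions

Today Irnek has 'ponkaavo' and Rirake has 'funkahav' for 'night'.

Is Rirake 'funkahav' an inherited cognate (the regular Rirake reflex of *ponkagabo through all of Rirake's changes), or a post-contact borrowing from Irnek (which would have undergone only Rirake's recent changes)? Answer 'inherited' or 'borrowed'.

inherited

If inherited, *ponkagabo would pass through all of Rirake's changes:
Rirake: *ponkagabo > fonkagabo > funkagabu > funkahavu > funkahav  (by unconditioned shift, vowel merger, intervocalic lenition, apocope)
If borrowed from Irnek 'ponkaavo' after the early changes, it would undergo only the recent ones:
  rule 3 (intervocalic lenition): no change (ponkaavo)
  rule 4 (apocope): ponkaavo → ponkaav
  rule 5 (unconditioned shift): no change (ponkaav)
  ⇒ as a loan: ponkaav
Rirake 'funkahav' matches the inherited outcome exactly, so it is an inherited cognate, not a loan.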